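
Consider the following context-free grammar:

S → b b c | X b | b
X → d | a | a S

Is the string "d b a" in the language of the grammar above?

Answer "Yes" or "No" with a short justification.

No - no valid derivation exists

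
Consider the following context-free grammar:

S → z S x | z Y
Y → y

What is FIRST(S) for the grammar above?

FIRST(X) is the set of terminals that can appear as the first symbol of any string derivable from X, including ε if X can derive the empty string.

We compute FIRST(S) using the standard algorithm.
FIRST(S) = {z}
FIRST(Y) = {y}
Therefore, FIRST(S) = {z}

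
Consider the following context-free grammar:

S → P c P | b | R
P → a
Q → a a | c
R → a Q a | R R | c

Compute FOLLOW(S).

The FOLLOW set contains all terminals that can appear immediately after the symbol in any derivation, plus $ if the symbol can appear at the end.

We compute FOLLOW(S) using the standard algorithm.
FOLLOW(S) starts with {$}.
FIRST(P) = {a}
FIRST(Q) = {a, c}
FIRST(R) = {a, c}
FIRST(S) = {a, b, c}
FOLLOW(P) = {$, c}
FOLLOW(Q) = {a}
FOLLOW(R) = {$, a, c}
FOLLOW(S) = {$}
Therefore, FOLLOW(S) = {$}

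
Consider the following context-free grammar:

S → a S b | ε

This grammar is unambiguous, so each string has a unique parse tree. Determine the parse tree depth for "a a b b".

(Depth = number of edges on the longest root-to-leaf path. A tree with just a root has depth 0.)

3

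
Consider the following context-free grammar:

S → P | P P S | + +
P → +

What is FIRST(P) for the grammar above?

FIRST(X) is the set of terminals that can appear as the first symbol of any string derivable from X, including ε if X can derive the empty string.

We compute FIRST(P) using the standard algorithm.
FIRST(P) = {+}
FIRST(S) = {+}
Therefore, FIRST(P) = {+}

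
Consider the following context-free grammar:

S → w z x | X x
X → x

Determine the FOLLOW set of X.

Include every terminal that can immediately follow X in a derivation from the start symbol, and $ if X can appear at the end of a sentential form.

We compute FOLLOW(X) using the standard algorithm.
FOLLOW(S) starts with {$}.
FIRST(S) = {w, x}
FIRST(X) = {x}
FOLLOW(S) = {$}
FOLLOW(X) = {x}
Therefore, FOLLOW(X) = {x}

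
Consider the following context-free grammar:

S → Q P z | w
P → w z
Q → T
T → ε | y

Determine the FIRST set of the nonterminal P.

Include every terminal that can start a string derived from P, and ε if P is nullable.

We compute FIRST(P) using the standard algorithm.
FIRST(P) = {w}
FIRST(Q) = {y, ε}
FIRST(S) = {w, y}
FIRST(T) = {y, ε}
Therefore, FIRST(P) = {w}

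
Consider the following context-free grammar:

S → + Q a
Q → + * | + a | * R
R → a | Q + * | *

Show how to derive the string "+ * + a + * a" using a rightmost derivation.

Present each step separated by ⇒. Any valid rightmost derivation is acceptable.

S ⇒ + Q a ⇒ + * R a ⇒ + * Q + * a ⇒ + * + a + * a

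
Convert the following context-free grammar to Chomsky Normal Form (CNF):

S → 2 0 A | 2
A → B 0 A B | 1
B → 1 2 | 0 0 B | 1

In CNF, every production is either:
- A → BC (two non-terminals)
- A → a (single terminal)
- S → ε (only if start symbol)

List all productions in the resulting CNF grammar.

T2 → 2; T0 → 0; S → 2; A → 1; T1 → 1; B → 1; S → T2 X0; X0 → T0 A; A → B X1; X1 → T0 X2; X2 → A B; B → T1 T2; B → T0 X3; X3 → T0 B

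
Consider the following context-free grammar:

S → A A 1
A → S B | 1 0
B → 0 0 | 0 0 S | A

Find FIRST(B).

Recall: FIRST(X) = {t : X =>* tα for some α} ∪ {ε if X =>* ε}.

We compute FIRST(B) using the standard algorithm.
FIRST(A) = {1}
FIRST(B) = {0, 1}
FIRST(S) = {1}
Therefore, FIRST(B) = {0, 1}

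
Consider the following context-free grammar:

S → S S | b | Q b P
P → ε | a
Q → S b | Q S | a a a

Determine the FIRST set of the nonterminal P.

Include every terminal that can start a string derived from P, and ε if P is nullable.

We compute FIRST(P) using the standard algorithm.
FIRST(P) = {a, ε}
FIRST(Q) = {a, b}
FIRST(S) = {a, b}
Therefore, FIRST(P) = {a, ε}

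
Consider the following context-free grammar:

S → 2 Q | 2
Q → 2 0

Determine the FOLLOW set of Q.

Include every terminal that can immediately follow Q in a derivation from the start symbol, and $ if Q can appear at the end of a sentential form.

We compute FOLLOW(Q) using the standard algorithm.
FOLLOW(S) starts with {$}.
FIRST(Q) = {2}
FIRST(S) = {2}
FOLLOW(Q) = {$}
FOLLOW(S) = {$}
Therefore, FOLLOW(Q) = {$}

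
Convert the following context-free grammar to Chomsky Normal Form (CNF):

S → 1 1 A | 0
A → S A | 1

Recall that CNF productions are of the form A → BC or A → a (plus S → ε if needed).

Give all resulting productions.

T1 → 1; S → 0; A → 1; S → T1 X0; X0 → T1 A; A → S A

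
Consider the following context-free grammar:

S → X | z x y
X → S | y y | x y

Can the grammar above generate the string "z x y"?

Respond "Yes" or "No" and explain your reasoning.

Yes - a valid derivation exists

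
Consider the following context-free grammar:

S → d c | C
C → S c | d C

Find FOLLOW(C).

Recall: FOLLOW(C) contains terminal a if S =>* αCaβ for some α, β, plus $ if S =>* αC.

We compute FOLLOW(C) using the standard algorithm.
FOLLOW(S) starts with {$}.
FIRST(C) = {d}
FIRST(S) = {d}
FOLLOW(C) = {$, c}
FOLLOW(S) = {$, c}
Therefore, FOLLOW(C) = {$, c}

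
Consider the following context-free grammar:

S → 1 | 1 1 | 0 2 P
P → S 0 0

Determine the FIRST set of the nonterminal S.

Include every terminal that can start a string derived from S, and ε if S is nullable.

We compute FIRST(S) using the standard algorithm.
FIRST(P) = {0, 1}
FIRST(S) = {0, 1}
Therefore, FIRST(S) = {0, 1}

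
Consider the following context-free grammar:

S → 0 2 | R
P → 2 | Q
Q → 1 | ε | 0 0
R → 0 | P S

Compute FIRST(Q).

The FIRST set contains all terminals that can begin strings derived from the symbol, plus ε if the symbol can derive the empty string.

We compute FIRST(Q) using the standard algorithm.
FIRST(P) = {0, 1, 2, ε}
FIRST(Q) = {0, 1, ε}
FIRST(R) = {0, 1, 2}
FIRST(S) = {0, 1, 2}
Therefore, FIRST(Q) = {0, 1, ε}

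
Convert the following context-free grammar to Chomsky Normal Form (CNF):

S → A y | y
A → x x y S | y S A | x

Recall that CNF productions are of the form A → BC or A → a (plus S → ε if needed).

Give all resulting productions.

TY → y; S → y; TX → x; A → x; S → A TY; A → TX X0; X0 → TX X1; X1 → TY S; A → TY X2; X2 → S A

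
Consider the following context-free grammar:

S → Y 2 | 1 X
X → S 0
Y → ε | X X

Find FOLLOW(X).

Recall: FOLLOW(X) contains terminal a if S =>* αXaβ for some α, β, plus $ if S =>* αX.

We compute FOLLOW(X) using the standard algorithm.
FOLLOW(S) starts with {$}.
FIRST(S) = {1, 2}
FIRST(X) = {1, 2}
FIRST(Y) = {1, 2, ε}
FOLLOW(S) = {$, 0}
FOLLOW(X) = {$, 0, 1, 2}
FOLLOW(Y) = {2}
Therefore, FOLLOW(X) = {$, 0, 1, 2}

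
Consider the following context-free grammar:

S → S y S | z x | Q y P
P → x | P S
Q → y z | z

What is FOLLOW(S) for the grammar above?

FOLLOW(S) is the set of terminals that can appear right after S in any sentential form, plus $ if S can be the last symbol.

We compute FOLLOW(S) using the standard algorithm.
FOLLOW(S) starts with {$}.
FIRST(P) = {x}
FIRST(Q) = {y, z}
FIRST(S) = {y, z}
FOLLOW(P) = {$, y, z}
FOLLOW(Q) = {y}
FOLLOW(S) = {$, y, z}
Therefore, FOLLOW(S) = {$, y, z}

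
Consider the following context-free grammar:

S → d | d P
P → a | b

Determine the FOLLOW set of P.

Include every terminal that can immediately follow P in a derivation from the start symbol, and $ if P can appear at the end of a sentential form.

We compute FOLLOW(P) using the standard algorithm.
FOLLOW(S) starts with {$}.
FIRST(P) = {a, b}
FIRST(S) = {d}
FOLLOW(P) = {$}
FOLLOW(S) = {$}
Therefore, FOLLOW(P) = {$}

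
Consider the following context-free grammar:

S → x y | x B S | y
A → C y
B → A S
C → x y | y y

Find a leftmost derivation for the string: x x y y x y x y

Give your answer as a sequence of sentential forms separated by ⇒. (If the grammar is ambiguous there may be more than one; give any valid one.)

S ⇒ x B S ⇒ x A S S ⇒ x C y S S ⇒ x x y y S S ⇒ x x y y x y S ⇒ x x y y x y x y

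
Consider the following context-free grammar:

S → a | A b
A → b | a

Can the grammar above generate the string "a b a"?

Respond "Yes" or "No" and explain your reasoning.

No - no valid derivation exists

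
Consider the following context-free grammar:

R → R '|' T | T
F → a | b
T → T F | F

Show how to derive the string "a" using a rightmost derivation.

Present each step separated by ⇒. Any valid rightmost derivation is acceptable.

R ⇒ T ⇒ F ⇒ a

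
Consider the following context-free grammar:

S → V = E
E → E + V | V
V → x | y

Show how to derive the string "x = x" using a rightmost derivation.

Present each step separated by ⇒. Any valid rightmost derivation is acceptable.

S ⇒ V = E ⇒ V = V ⇒ V = x ⇒ x = x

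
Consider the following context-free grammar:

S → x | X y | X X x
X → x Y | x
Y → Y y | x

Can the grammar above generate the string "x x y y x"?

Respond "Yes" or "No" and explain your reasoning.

No - no valid derivation exists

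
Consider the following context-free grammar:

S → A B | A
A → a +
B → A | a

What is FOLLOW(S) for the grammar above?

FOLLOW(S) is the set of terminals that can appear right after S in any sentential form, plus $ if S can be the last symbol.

We compute FOLLOW(S) using the standard algorithm.
FOLLOW(S) starts with {$}.
FIRST(A) = {a}
FIRST(B) = {a}
FIRST(S) = {a}
FOLLOW(A) = {$, a}
FOLLOW(B) = {$}
FOLLOW(S) = {$}
Therefore, FOLLOW(S) = {$}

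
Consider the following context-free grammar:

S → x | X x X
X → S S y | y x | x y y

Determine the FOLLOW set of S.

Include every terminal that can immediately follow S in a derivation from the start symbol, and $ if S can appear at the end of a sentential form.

We compute FOLLOW(S) using the standard algorithm.
FOLLOW(S) starts with {$}.
FIRST(S) = {x, y}
FIRST(X) = {x, y}
FOLLOW(S) = {$, x, y}
FOLLOW(X) = {$, x, y}
Therefore, FOLLOW(S) = {$, x, y}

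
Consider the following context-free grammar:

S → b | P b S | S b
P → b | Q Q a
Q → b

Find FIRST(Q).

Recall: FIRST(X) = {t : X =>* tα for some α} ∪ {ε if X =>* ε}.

We compute FIRST(Q) using the standard algorithm.
FIRST(P) = {b}
FIRST(Q) = {b}
FIRST(S) = {b}
Therefore, FIRST(Q) = {b}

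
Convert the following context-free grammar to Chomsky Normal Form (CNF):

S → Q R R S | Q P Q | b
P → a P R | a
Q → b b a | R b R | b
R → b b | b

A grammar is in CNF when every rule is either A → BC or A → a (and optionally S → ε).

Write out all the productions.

S → b; TA → a; P → a; TB → b; Q → b; R → b; S → Q X0; X0 → R X1; X1 → R S; S → Q X2; X2 → P Q; P → TA X3; X3 → P R; Q → TB X4; X4 → TB TA; Q → R X5; X5 → TB R; R → TB TB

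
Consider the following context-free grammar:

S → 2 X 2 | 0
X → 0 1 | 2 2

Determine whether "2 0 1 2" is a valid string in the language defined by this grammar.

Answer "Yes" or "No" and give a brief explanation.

Yes - a valid derivation exists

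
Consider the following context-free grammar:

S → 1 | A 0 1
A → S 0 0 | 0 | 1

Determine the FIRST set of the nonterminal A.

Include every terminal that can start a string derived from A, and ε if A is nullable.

We compute FIRST(A) using the standard algorithm.
FIRST(A) = {0, 1}
FIRST(S) = {0, 1}
Therefore, FIRST(A) = {0, 1}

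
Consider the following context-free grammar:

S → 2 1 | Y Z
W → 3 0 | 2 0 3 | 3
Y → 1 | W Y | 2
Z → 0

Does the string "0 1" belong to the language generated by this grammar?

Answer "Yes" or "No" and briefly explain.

No - no valid derivation exists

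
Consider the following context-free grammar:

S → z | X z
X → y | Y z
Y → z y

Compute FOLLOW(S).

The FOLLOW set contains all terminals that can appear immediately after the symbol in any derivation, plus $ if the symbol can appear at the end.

We compute FOLLOW(S) using the standard algorithm.
FOLLOW(S) starts with {$}.
FIRST(S) = {y, z}
FIRST(X) = {y, z}
FIRST(Y) = {z}
FOLLOW(S) = {$}
FOLLOW(X) = {z}
FOLLOW(Y) = {z}
Therefore, FOLLOW(S) = {$}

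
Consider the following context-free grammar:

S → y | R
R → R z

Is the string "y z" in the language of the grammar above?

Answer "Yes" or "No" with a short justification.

No - no valid derivation exists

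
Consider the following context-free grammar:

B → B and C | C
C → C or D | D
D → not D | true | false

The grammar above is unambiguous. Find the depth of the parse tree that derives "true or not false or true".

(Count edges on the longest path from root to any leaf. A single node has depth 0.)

5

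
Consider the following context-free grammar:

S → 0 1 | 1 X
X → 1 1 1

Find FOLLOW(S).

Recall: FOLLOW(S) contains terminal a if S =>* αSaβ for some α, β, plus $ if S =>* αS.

We compute FOLLOW(S) using the standard algorithm.
FOLLOW(S) starts with {$}.
FIRST(S) = {0, 1}
FIRST(X) = {1}
FOLLOW(S) = {$}
FOLLOW(X) = {$}
Therefore, FOLLOW(S) = {$}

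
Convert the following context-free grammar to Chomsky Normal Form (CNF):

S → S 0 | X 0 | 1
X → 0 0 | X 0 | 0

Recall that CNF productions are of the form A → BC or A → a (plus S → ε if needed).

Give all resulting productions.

T0 → 0; S → 1; X → 0; S → S T0; S → X T0; X → T0 T0; X → X T0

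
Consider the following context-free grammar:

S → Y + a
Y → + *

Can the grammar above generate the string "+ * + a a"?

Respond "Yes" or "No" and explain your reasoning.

No - no valid derivation exists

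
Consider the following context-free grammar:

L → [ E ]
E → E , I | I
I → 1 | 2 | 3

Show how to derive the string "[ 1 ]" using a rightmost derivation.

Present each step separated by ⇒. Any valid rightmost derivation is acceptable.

L ⇒ [ E ] ⇒ [ I ] ⇒ [ 1 ]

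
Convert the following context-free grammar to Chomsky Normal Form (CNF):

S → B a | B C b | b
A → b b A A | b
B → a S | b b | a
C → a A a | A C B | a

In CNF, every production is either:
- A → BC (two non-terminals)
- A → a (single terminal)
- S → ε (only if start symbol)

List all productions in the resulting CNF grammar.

TA → a; TB → b; S → b; A → b; B → a; C → a; S → B TA; S → B X0; X0 → C TB; A → TB X1; X1 → TB X2; X2 → A A; B → TA S; B → TB TB; C → TA X3; X3 → A TA; C → A X4; X4 → C B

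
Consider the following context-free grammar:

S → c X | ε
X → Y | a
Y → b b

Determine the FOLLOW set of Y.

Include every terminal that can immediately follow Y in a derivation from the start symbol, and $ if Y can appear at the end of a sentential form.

We compute FOLLOW(Y) using the standard algorithm.
FOLLOW(S) starts with {$}.
FIRST(S) = {c, ε}
FIRST(X) = {a, b}
FIRST(Y) = {b}
FOLLOW(S) = {$}
FOLLOW(X) = {$}
FOLLOW(Y) = {$}
Therefore, FOLLOW(Y) = {$}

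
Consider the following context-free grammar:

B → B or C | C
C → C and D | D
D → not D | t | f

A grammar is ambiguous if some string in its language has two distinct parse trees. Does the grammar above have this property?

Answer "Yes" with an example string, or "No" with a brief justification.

No - the grammar is unambiguous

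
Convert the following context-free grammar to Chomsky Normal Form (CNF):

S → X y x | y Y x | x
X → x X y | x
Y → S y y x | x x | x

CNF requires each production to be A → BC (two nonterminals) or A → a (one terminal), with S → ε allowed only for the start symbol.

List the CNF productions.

TY → y; TX → x; S → x; X → x; Y → x; S → X X0; X0 → TY TX; S → TY X1; X1 → Y TX; X → TX X2; X2 → X TY; Y → S X3; X3 → TY X4; X4 → TY TX; Y → TX TX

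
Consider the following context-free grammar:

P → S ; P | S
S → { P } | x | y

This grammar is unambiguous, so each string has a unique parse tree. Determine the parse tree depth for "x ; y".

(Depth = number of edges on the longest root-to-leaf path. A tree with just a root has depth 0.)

3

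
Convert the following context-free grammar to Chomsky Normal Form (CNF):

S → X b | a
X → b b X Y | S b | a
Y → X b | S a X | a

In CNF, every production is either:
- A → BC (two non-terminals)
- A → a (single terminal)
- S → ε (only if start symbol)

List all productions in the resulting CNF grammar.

TB → b; S → a; X → a; TA → a; Y → a; S → X TB; X → TB X0; X0 → TB X1; X1 → X Y; X → S TB; Y → X TB; Y → S X2; X2 → TA X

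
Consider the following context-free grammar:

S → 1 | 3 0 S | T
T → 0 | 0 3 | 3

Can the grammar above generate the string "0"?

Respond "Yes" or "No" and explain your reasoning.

Yes - a valid derivation exists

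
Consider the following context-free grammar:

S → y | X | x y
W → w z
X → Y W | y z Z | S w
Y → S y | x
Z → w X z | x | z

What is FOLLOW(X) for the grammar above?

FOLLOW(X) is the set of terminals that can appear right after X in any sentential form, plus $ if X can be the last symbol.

We compute FOLLOW(X) using the standard algorithm.
FOLLOW(S) starts with {$}.
FIRST(S) = {x, y}
FIRST(W) = {w}
FIRST(X) = {x, y}
FIRST(Y) = {x, y}
FIRST(Z) = {w, x, z}
FOLLOW(S) = {$, w, y}
FOLLOW(W) = {$, w, y, z}
FOLLOW(X) = {$, w, y, z}
FOLLOW(Y) = {w}
FOLLOW(Z) = {$, w, y, z}
Therefore, FOLLOW(X) = {$, w, y, z}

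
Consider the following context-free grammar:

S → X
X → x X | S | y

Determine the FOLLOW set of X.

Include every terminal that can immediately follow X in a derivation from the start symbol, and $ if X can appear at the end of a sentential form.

We compute FOLLOW(X) using the standard algorithm.
FOLLOW(S) starts with {$}.
FIRST(S) = {x, y}
FIRST(X) = {x, y}
FOLLOW(S) = {$}
FOLLOW(X) = {$}
Therefore, FOLLOW(X) = {$}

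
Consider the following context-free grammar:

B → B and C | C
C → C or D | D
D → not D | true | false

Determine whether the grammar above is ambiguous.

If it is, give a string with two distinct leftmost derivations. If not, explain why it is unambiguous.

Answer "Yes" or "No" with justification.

No - the grammar is unambiguous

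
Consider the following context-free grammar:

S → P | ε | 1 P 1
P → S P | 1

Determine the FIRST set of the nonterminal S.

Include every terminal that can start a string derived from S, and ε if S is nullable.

We compute FIRST(S) using the standard algorithm.
FIRST(P) = {1}
FIRST(S) = {1, ε}
Therefore, FIRST(S) = {1, ε}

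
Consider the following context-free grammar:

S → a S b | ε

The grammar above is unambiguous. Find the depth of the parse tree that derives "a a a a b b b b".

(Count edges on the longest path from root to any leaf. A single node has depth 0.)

5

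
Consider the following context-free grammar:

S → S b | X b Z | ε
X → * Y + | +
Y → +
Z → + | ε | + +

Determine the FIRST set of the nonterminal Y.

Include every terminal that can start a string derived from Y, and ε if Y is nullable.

We compute FIRST(Y) using the standard algorithm.
FIRST(S) = {*, +, b, ε}
FIRST(X) = {*, +}
FIRST(Y) = {+}
FIRST(Z) = {+, ε}
Therefore, FIRST(Y) = {+}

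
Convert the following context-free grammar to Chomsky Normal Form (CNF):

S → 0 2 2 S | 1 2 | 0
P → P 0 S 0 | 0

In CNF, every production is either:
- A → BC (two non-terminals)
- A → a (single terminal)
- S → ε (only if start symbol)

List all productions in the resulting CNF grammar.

T0 → 0; T2 → 2; T1 → 1; S → 0; P → 0; S → T0 X0; X0 → T2 X1; X1 → T2 S; S → T1 T2; P → P X2; X2 → T0 X3; X3 → S T0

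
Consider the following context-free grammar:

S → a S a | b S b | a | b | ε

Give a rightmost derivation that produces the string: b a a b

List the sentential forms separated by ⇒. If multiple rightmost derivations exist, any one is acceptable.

S ⇒ b S b ⇒ b a S a b ⇒ b a a b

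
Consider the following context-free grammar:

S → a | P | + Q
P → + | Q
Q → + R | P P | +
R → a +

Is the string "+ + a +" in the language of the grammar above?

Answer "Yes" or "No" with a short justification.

Yes - a valid derivation exists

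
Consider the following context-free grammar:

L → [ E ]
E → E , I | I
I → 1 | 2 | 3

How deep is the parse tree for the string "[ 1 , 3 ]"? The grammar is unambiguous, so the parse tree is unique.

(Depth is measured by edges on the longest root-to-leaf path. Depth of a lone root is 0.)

4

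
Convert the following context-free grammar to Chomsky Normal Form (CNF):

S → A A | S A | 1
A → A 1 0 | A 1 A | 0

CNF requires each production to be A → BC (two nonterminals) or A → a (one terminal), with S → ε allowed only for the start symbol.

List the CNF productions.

S → 1; T1 → 1; T0 → 0; A → 0; S → A A; S → S A; A → A X0; X0 → T1 T0; A → A X1; X1 → T1 A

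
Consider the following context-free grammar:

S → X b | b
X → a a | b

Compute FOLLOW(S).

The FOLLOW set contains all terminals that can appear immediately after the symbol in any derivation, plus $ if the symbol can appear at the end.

We compute FOLLOW(S) using the standard algorithm.
FOLLOW(S) starts with {$}.
FIRST(S) = {a, b}
FIRST(X) = {a, b}
FOLLOW(S) = {$}
FOLLOW(X) = {b}
Therefore, FOLLOW(S) = {$}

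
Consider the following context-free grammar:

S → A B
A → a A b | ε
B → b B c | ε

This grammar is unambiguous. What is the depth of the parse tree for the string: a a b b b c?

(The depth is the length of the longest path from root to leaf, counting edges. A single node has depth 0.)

4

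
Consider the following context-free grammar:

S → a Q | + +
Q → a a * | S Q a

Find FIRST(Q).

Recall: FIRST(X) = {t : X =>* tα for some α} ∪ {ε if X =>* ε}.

We compute FIRST(Q) using the standard algorithm.
FIRST(Q) = {+, a}
FIRST(S) = {+, a}
Therefore, FIRST(Q) = {+, a}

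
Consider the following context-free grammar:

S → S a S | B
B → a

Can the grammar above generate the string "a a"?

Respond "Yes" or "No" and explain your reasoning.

No - no valid derivation exists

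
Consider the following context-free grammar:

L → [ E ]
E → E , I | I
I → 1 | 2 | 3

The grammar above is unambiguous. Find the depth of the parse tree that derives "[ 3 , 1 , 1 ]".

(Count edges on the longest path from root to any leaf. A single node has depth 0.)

5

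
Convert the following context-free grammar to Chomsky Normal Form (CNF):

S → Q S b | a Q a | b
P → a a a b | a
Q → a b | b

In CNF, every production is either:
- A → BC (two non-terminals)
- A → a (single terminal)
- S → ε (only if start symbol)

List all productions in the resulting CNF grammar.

TB → b; TA → a; S → b; P → a; Q → b; S → Q X0; X0 → S TB; S → TA X1; X1 → Q TA; P → TA X2; X2 → TA X3; X3 → TA TB; Q → TA TB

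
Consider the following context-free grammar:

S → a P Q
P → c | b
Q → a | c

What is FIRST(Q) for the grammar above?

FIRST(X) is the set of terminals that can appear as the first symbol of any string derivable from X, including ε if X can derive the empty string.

We compute FIRST(Q) using the standard algorithm.
FIRST(P) = {b, c}
FIRST(Q) = {a, c}
FIRST(S) = {a}
Therefore, FIRST(Q) = {a, c}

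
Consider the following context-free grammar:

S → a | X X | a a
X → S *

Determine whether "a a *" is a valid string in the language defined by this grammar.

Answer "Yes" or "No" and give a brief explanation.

No - no valid derivation exists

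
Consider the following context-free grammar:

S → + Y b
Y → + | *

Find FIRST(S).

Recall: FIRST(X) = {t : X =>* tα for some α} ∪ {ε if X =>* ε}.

We compute FIRST(S) using the standard algorithm.
FIRST(S) = {+}
FIRST(Y) = {*, +}
Therefore, FIRST(S) = {+}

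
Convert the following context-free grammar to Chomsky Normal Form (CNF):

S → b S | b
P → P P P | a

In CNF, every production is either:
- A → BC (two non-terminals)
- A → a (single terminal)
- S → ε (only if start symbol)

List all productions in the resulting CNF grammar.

TB → b; S → b; P → a; S → TB S; P → P X0; X0 → P P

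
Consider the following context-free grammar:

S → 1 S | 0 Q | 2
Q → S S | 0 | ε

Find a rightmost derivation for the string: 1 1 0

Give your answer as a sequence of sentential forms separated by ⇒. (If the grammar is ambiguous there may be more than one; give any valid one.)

S ⇒ 1 S ⇒ 1 1 S ⇒ 1 1 0 Q ⇒ 1 1 0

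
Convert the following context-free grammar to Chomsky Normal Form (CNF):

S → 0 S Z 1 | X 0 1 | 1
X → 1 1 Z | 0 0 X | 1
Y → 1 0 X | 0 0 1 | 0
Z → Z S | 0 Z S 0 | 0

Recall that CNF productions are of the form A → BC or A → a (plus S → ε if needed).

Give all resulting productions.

T0 → 0; T1 → 1; S → 1; X → 1; Y → 0; Z → 0; S → T0 X0; X0 → S X1; X1 → Z T1; S → X X2; X2 → T0 T1; X → T1 X3; X3 → T1 Z; X → T0 X4; X4 → T0 X; Y → T1 X5; X5 → T0 X; Y → T0 X6; X6 → T0 T1; Z → Z S; Z → T0 X7; X7 → Z X8; X8 → S T0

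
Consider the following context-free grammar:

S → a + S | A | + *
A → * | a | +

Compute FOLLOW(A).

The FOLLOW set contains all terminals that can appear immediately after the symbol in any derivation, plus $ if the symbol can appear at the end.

We compute FOLLOW(A) using the standard algorithm.
FOLLOW(S) starts with {$}.
FIRST(A) = {*, +, a}
FIRST(S) = {*, +, a}
FOLLOW(A) = {$}
FOLLOW(S) = {$}
Therefore, FOLLOW(A) = {$}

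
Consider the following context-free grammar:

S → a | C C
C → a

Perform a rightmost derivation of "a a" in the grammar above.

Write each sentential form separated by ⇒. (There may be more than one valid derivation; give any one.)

S ⇒ C C ⇒ C a ⇒ a a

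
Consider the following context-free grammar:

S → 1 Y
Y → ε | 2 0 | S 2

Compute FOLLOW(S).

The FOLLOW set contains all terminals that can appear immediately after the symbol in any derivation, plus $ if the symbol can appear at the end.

We compute FOLLOW(S) using the standard algorithm.
FOLLOW(S) starts with {$}.
FIRST(S) = {1}
FIRST(Y) = {1, 2, ε}
FOLLOW(S) = {$, 2}
FOLLOW(Y) = {$, 2}
Therefore, FOLLOW(S) = {$, 2}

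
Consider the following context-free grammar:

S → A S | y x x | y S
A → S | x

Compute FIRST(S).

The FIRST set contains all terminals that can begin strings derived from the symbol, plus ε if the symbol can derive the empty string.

We compute FIRST(S) using the standard algorithm.
FIRST(A) = {x, y}
FIRST(S) = {x, y}
Therefore, FIRST(S) = {x, y}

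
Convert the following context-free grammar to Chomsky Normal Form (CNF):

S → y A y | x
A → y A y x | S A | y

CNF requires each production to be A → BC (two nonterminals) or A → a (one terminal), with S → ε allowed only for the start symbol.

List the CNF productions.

TY → y; S → x; TX → x; A → y; S → TY X0; X0 → A TY; A → TY X1; X1 → A X2; X2 → TY TX; A → S A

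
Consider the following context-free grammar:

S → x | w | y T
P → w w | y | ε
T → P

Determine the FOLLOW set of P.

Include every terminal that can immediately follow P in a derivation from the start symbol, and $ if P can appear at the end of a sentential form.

We compute FOLLOW(P) using the standard algorithm.
FOLLOW(S) starts with {$}.
FIRST(P) = {w, y, ε}
FIRST(S) = {w, x, y}
FIRST(T) = {w, y, ε}
FOLLOW(P) = {$}
FOLLOW(S) = {$}
FOLLOW(T) = {$}
Therefore, FOLLOW(P) = {$}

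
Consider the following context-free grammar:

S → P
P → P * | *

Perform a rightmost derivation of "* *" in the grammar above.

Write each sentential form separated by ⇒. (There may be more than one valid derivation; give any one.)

S ⇒ P ⇒ P * ⇒ * *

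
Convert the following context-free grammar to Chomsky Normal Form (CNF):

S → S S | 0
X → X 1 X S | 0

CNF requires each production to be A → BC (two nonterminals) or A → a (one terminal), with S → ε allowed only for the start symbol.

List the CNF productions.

S → 0; T1 → 1; X → 0; S → S S; X → X X0; X0 → T1 X1; X1 → X S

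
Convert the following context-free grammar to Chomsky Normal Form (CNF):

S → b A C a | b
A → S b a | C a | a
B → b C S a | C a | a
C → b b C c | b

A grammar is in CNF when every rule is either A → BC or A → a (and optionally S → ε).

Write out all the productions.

TB → b; TA → a; S → b; A → a; B → a; TC → c; C → b; S → TB X0; X0 → A X1; X1 → C TA; A → S X2; X2 → TB TA; A → C TA; B → TB X3; X3 → C X4; X4 → S TA; B → C TA; C → TB X5; X5 → TB X6; X6 → C TC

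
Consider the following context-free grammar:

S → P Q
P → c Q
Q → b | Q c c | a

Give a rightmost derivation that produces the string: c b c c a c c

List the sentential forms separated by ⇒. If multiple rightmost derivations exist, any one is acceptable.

S ⇒ P Q ⇒ P Q c c ⇒ P a c c ⇒ c Q a c c ⇒ c Q c c a c c ⇒ c b c c a c c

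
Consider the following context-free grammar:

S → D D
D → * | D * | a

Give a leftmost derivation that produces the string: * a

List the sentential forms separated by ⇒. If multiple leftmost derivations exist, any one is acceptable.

S ⇒ D D ⇒ * D ⇒ * a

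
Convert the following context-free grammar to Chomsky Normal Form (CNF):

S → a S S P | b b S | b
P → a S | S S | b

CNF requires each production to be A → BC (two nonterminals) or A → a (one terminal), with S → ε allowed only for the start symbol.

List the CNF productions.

TA → a; TB → b; S → b; P → b; S → TA X0; X0 → S X1; X1 → S P; S → TB X2; X2 → TB S; P → TA S; P → S S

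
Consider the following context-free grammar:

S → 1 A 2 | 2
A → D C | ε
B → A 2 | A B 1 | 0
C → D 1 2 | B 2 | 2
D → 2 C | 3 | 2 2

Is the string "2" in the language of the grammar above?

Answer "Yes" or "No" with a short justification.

Yes - a valid derivation exists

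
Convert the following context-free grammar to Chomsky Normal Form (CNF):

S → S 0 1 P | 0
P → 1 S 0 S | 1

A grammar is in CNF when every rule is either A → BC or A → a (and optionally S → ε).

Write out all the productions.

T0 → 0; T1 → 1; S → 0; P → 1; S → S X0; X0 → T0 X1; X1 → T1 P; P → T1 X2; X2 → S X3; X3 → T0 S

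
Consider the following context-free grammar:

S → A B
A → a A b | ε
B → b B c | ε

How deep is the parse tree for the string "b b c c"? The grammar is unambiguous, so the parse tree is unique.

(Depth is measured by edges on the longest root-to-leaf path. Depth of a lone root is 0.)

4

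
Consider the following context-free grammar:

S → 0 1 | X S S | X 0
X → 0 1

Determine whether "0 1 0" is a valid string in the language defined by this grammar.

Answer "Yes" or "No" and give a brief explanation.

Yes - a valid derivation exists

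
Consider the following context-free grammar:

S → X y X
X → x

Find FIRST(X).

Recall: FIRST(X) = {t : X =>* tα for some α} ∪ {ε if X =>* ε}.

We compute FIRST(X) using the standard algorithm.
FIRST(S) = {x}
FIRST(X) = {x}
Therefore, FIRST(X) = {x}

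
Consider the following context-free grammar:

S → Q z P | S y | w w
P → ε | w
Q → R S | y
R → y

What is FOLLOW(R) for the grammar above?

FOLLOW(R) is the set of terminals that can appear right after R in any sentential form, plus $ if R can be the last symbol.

We compute FOLLOW(R) using the standard algorithm.
FOLLOW(S) starts with {$}.
FIRST(P) = {w, ε}
FIRST(Q) = {y}
FIRST(R) = {y}
FIRST(S) = {w, y}
FOLLOW(P) = {$, y, z}
FOLLOW(Q) = {z}
FOLLOW(R) = {w, y}
FOLLOW(S) = {$, y, z}
Therefore, FOLLOW(R) = {w, y}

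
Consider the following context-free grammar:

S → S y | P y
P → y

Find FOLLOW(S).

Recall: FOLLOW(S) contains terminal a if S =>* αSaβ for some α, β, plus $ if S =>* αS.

We compute FOLLOW(S) using the standard algorithm.
FOLLOW(S) starts with {$}.
FIRST(P) = {y}
FIRST(S) = {y}
FOLLOW(P) = {y}
FOLLOW(S) = {$, y}
Therefore, FOLLOW(S) = {$, y}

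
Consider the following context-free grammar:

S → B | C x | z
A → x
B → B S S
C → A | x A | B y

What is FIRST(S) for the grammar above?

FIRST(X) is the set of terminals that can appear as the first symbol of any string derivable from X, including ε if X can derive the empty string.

We compute FIRST(S) using the standard algorithm.
FIRST(A) = {x}
FIRST(B) = {}
FIRST(C) = {x}
FIRST(S) = {x, z}
Therefore, FIRST(S) = {x, z}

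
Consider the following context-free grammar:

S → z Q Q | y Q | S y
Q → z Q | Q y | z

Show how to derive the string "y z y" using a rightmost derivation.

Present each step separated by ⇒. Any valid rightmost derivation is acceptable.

S ⇒ y Q ⇒ y Q y ⇒ y z y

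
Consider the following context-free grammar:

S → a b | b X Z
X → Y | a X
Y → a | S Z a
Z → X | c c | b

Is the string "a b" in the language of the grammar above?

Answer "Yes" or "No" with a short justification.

Yes - a valid derivation exists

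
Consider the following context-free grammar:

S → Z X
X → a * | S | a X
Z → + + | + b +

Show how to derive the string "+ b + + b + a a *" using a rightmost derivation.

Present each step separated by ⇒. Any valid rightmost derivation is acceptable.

S ⇒ Z X ⇒ Z S ⇒ Z Z X ⇒ Z Z a X ⇒ Z Z a a * ⇒ Z + b + a a * ⇒ + b + + b + a a *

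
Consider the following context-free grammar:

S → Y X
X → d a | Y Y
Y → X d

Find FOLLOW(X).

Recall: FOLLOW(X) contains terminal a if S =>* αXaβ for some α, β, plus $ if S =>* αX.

We compute FOLLOW(X) using the standard algorithm.
FOLLOW(S) starts with {$}.
FIRST(S) = {d}
FIRST(X) = {d}
FIRST(Y) = {d}
FOLLOW(S) = {$}
FOLLOW(X) = {$, d}
FOLLOW(Y) = {$, d}
Therefore, FOLLOW(X) = {$, d}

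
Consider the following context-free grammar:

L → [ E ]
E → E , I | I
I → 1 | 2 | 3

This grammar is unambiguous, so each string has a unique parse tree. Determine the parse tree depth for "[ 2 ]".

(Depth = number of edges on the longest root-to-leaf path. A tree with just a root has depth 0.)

3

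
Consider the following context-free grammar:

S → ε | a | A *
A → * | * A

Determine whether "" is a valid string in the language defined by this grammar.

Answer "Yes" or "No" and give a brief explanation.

Yes - a valid derivation exists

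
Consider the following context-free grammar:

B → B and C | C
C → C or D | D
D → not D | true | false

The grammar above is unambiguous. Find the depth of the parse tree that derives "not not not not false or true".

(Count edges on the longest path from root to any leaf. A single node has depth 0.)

8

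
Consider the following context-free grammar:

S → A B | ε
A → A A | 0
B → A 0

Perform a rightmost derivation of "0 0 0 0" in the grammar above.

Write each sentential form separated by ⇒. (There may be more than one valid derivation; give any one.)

S ⇒ A B ⇒ A A 0 ⇒ A A A 0 ⇒ A A 0 0 ⇒ A 0 0 0 ⇒ 0 0 0 0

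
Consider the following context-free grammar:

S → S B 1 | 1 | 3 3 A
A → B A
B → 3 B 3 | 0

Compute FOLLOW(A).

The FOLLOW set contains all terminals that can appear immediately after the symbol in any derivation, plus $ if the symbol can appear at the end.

We compute FOLLOW(A) using the standard algorithm.
FOLLOW(S) starts with {$}.
FIRST(A) = {0, 3}
FIRST(B) = {0, 3}
FIRST(S) = {1, 3}
FOLLOW(A) = {$, 0, 3}
FOLLOW(B) = {0, 1, 3}
FOLLOW(S) = {$, 0, 3}
Therefore, FOLLOW(A) = {$, 0, 3}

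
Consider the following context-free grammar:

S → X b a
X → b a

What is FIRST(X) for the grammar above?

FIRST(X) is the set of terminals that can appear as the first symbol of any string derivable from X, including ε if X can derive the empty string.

We compute FIRST(X) using the standard algorithm.
FIRST(S) = {b}
FIRST(X) = {b}
Therefore, FIRST(X) = {b}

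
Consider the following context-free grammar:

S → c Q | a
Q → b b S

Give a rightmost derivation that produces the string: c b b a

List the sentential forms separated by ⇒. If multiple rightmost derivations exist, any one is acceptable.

S ⇒ c Q ⇒ c b b S ⇒ c b b a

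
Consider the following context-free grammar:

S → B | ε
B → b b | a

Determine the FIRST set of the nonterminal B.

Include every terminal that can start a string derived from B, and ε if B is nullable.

We compute FIRST(B) using the standard algorithm.
FIRST(B) = {a, b}
FIRST(S) = {a, b, ε}
Therefore, FIRST(B) = {a, b}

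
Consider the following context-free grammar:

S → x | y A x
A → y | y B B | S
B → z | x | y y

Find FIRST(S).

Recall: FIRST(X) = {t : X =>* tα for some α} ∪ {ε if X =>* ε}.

We compute FIRST(S) using the standard algorithm.
FIRST(A) = {x, y}
FIRST(B) = {x, y, z}
FIRST(S) = {x, y}
Therefore, FIRST(S) = {x, y}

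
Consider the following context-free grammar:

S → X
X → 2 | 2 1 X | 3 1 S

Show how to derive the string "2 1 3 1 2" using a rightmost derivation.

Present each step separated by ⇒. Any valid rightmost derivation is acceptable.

S ⇒ X ⇒ 2 1 X ⇒ 2 1 3 1 S ⇒ 2 1 3 1 X ⇒ 2 1 3 1 2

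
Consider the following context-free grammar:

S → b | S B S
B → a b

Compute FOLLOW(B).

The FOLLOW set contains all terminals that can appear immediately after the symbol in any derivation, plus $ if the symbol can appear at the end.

We compute FOLLOW(B) using the standard algorithm.
FOLLOW(S) starts with {$}.
FIRST(B) = {a}
FIRST(S) = {b}
FOLLOW(B) = {b}
FOLLOW(S) = {$, a}
Therefore, FOLLOW(B) = {b}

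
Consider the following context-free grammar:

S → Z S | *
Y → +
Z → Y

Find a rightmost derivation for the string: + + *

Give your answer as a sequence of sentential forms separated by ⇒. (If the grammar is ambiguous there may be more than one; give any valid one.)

S ⇒ Z S ⇒ Z Z S ⇒ Z Z * ⇒ Z Y * ⇒ Z + * ⇒ Y + * ⇒ + + *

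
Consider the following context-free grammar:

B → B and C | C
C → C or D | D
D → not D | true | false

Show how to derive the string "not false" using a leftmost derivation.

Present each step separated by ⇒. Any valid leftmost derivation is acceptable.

B ⇒ C ⇒ D ⇒ not D ⇒ not false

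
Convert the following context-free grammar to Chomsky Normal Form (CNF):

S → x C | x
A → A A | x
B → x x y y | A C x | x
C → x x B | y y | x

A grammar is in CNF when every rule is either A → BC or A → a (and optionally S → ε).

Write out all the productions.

TX → x; S → x; A → x; TY → y; B → x; C → x; S → TX C; A → A A; B → TX X0; X0 → TX X1; X1 → TY TY; B → A X2; X2 → C TX; C → TX X3; X3 → TX B; C → TY TY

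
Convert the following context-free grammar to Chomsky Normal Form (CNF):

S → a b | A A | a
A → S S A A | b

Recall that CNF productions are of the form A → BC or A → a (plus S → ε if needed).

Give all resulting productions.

TA → a; TB → b; S → a; A → b; S → TA TB; S → A A; A → S X0; X0 → S X1; X1 → A A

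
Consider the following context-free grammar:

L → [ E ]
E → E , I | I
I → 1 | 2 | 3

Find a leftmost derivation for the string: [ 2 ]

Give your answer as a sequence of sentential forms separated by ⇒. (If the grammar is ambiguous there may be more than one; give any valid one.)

L ⇒ [ E ] ⇒ [ I ] ⇒ [ 2 ]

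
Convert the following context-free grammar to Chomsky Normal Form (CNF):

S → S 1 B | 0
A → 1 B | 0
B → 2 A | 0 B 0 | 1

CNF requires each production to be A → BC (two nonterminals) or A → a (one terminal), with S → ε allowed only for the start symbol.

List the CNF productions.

T1 → 1; S → 0; A → 0; T2 → 2; T0 → 0; B → 1; S → S X0; X0 → T1 B; A → T1 B; B → T2 A; B → T0 X1; X1 → B T0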